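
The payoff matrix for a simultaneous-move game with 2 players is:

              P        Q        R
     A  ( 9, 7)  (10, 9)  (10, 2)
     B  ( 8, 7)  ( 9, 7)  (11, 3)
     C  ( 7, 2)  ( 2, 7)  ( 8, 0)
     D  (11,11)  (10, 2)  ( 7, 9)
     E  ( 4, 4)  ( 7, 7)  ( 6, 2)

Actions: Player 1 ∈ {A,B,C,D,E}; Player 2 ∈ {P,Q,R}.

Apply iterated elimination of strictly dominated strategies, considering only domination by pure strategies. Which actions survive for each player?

IESDS → P1:{A,D} P2:{P,Q}

P1 drop C (A beats it: P:9>7 Q:10>2 R:10>8)
P1 drop E (A beats it: P:9>4 Q:10>7 R:10>6)
P2 drop R (P beats it: A:7>2 B:7>3 D:11>9)
P1 drop B (A beats it: P:9>8 Q:10>9)
P1→{A,D} P2→{P,Q}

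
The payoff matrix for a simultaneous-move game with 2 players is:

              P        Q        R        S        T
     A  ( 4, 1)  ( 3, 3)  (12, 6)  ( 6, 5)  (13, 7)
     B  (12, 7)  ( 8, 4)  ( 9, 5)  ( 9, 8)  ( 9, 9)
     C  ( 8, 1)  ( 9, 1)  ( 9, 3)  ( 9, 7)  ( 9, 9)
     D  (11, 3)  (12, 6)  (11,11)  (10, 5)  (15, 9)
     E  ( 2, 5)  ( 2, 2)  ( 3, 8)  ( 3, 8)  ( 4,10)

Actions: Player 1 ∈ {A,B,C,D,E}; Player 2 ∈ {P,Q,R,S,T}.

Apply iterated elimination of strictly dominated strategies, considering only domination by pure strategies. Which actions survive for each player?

IESDS → P1:{A,D} P2:{R,T}

P1 drop C (D beats it: P:11>8 Q:12>9 R:11>9 S:10>9 T:15>9)
P1 drop E (A beats it: P:4>2 Q:3>2 R:12>3 S:6>3 T:13>4)
P2 drop P (S beats it: A:5>1 B:8>7 D:5>3)
P1 drop B (D beats it: Q:12>8 R:11>9 S:10>9 T:15>9)
P2 drop Q (R beats it: A:6>3 D:11>6)
P2 drop S (R beats it: A:6>5 D:11>5)
P1→{A,D} P2→{R,T}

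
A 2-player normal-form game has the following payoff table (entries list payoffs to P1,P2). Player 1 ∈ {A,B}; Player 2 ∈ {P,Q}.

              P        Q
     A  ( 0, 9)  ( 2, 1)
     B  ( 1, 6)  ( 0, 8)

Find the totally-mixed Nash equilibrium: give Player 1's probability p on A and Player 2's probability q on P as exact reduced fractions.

P1 mixes 1/5 on A; P2 mixes 2/3 on P

P1 indiff ⇒ q·0+(1-q)·2 = q·1+(1-q)·0 ⇒ q(-1) = (1-q)(-2) ⇒ q = 2/3
P2 indiff ⇒ p·9+(1-p)·6 = p·1+(1-p)·8 ⇒ p(8) = (1-p)(2) ⇒ p = 1/5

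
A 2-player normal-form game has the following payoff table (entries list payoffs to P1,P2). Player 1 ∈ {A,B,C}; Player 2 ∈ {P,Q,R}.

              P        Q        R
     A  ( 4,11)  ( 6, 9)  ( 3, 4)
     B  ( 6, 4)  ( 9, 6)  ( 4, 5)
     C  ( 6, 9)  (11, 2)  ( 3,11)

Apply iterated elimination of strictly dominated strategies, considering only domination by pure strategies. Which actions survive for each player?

P1 drop A (B beats it: P:6>4 Q:9>6 R:4>3)
P2 drop P (R beats it: B:5>4 C:11>9)
P1→{B,C} P2→{Q,R}

Remaining: P1:{B,C} P2:{Q,R}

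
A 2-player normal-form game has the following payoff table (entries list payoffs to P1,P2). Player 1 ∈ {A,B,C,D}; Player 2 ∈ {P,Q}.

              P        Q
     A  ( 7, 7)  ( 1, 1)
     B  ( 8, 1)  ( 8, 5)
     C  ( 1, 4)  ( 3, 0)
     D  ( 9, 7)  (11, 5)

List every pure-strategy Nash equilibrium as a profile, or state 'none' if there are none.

NE set: (D,P)

(A,P): not NE [P1→D gives 9>7]
(A,Q): not NE [P1→D gives 11>1; P2→P gives 7>1]
(B,P): not NE [P1→D gives 9>8; P2→Q gives 5>1]
(B,Q): not NE [P1→D gives 11>8]
(C,P): not NE [P1→D gives 9>1]
(C,Q): not NE [P1→D gives 11>3; P2→P gives 4>0]
(D,P): NE
(D,Q): not NE [P2→P gives 7>5]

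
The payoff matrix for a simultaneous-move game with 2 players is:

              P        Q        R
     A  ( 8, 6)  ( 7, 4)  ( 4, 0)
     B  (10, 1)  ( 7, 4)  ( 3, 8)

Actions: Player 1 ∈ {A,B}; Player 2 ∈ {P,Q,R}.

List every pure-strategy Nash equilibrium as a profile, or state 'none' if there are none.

(A,P): not NE [P1→B gives 10>8]
(A,Q): not NE [P2→P gives 6>4]
(A,R): not NE [P2→P gives 6>0]
(B,P): not NE [P2→R gives 8>1]
(B,Q): not NE [P2→R gives 8>4]
(B,R): not NE [P1→A gives 4>3]

PSNE: ∅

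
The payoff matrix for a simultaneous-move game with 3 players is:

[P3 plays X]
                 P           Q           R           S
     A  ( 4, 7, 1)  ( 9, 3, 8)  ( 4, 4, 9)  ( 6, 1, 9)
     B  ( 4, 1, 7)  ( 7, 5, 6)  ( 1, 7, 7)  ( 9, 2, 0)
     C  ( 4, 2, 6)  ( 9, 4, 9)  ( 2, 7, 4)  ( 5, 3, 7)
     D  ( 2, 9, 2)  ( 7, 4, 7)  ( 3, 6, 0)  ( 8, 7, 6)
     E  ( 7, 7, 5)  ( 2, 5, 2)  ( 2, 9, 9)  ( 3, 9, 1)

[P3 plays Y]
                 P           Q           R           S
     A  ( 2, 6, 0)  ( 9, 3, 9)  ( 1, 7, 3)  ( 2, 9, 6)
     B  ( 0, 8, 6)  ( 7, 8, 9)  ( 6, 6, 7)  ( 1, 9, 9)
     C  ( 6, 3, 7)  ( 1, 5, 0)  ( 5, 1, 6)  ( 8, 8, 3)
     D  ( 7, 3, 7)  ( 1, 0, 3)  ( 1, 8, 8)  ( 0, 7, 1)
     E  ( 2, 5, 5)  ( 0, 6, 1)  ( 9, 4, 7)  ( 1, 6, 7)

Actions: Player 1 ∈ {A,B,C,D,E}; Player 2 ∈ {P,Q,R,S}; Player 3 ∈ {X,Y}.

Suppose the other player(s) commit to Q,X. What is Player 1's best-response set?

u_1(A vs Q,X) = 9
u_1(B vs Q,X) = 7
u_1(C vs Q,X) = 9
u_1(D vs Q,X) = 7
u_1(E vs Q,X) = 2
max payoff 9 at {A,C}

argmax u_1 = {A,C}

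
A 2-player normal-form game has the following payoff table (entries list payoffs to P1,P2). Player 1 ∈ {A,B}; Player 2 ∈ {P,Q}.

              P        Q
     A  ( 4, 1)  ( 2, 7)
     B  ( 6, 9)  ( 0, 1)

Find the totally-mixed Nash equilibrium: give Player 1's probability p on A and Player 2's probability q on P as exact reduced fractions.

P1 indiff ⇒ q·4+(1-q)·2 = q·6+(1-q)·0 ⇒ q(-2) = (1-q)(-2) ⇒ q = 1/2
P2 indiff ⇒ p·1+(1-p)·9 = p·7+(1-p)·1 ⇒ p(-6) = (1-p)(-8) ⇒ p = 4/7

P1 mixes 4/7 on A; P2 mixes 1/2 on P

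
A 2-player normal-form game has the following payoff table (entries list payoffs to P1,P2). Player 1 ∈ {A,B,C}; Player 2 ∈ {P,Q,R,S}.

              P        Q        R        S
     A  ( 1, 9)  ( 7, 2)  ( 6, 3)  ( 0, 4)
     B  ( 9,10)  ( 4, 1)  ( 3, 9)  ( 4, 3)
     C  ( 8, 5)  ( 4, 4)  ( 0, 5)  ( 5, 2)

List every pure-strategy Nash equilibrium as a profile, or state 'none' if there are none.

NE set: (B,P)

(A,P): not NE [P1→B gives 9>1]
(A,Q): not NE [P2→P gives 9>2]
(A,R): not NE [P2→P gives 9>3]
(A,S): not NE [P1→C gives 5>0; P2→P gives 9>4]
(B,P): NE
(B,Q): not NE [P1→A gives 7>4; P2→P gives 10>1]
(B,R): not NE [P1→A gives 6>3; P2→P gives 10>9]
(B,S): not NE [P1→C gives 5>4; P2→P gives 10>3]
(C,P): not NE [P1→B gives 9>8]
(C,Q): not NE [P1→A gives 7>4; P2→R gives 5>4]
(C,R): not NE [P1→A gives 6>0]
(C,S): not NE [P2→R gives 5>2]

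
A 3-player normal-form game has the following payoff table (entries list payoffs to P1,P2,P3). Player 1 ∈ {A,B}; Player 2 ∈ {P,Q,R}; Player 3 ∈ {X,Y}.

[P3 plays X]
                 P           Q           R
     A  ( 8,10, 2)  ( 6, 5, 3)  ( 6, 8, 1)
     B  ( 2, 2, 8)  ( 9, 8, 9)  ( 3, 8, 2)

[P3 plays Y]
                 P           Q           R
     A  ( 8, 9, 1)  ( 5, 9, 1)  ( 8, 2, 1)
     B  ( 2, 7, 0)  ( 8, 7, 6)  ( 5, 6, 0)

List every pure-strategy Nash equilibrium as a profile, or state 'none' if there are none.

(A,P,X): NE
(A,P,Y): not NE [P3→X gives 2>1]
(A,Q,X): not NE [P1→B gives 9>6; P2→P gives 10>5]
(A,Q,Y): not NE [P1→B gives 8>5; P3→X gives 3>1]
(A,R,X): not NE [P2→P gives 10>8]
(A,R,Y): not NE [P2→Q gives 9>2]
(B,P,X): not NE [P1→A gives 8>2; P2→R gives 8>2]
(B,P,Y): not NE [P1→A gives 8>2; P3→X gives 8>0]
(B,Q,X): NE
(B,Q,Y): not NE [P3→X gives 9>6]
(B,R,X): not NE [P1→A gives 6>3]
(B,R,Y): not NE [P1→A gives 8>5; P2→Q gives 7>6; P3→X gives 2>0]

NE set: (A,P,X), (B,Q,X)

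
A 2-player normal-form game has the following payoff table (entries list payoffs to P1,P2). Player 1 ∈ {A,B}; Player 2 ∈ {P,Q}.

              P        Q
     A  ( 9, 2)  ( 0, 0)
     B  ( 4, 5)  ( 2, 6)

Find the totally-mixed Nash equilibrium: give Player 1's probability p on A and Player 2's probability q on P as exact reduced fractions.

P1 mixes 1/3 on A; P2 mixes 2/7 on P

P1 indiff ⇒ q·9+(1-q)·0 = q·4+(1-q)·2 ⇒ q(5) = (1-q)(2) ⇒ q = 2/7
P2 indiff ⇒ p·2+(1-p)·5 = p·0+(1-p)·6 ⇒ p(2) = (1-p)(1) ⇒ p = 1/3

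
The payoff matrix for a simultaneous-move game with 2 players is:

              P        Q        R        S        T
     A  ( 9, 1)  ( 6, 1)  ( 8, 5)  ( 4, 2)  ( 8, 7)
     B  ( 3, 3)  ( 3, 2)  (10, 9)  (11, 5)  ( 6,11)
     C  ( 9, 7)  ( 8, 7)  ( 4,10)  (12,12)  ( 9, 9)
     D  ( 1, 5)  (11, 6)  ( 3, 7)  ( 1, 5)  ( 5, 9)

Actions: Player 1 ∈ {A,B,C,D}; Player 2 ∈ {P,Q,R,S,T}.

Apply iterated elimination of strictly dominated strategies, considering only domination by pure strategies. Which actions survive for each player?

P2 drop P (R beats it: A:5>1 B:9>3 C:10>7 D:7>5)
P2 drop Q (R beats it: A:5>1 B:9>2 C:10>7 D:7>6)
P1 drop D (A beats it: R:8>3 S:4>1 T:8>5)
P1→{A,B,C} P2→{R,S,T}

IESDS → P1:{A,B,C} P2:{R,S,T}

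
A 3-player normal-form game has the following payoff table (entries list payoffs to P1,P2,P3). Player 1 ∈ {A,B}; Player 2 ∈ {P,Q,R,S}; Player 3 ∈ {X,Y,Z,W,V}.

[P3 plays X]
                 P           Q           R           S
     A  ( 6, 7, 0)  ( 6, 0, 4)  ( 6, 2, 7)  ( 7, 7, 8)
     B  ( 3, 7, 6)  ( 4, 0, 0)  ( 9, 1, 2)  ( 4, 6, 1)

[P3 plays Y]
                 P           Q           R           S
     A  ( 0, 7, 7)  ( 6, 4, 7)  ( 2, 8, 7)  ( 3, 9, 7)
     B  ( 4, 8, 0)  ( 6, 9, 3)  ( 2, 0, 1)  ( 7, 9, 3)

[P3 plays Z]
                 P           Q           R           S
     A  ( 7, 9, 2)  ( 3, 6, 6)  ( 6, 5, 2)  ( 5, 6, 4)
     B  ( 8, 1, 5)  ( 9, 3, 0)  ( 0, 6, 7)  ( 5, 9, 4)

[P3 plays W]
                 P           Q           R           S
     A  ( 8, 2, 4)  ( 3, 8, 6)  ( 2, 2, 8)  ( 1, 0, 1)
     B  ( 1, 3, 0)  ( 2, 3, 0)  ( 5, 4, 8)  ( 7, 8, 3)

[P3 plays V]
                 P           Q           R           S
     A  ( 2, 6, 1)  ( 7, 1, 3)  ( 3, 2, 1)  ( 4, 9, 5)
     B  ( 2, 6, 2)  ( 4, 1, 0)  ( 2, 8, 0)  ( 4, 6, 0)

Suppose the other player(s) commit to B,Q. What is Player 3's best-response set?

BR_3 = {Y}

u_3(X vs B,Q) = 0
u_3(Y vs B,Q) = 3
u_3(Z vs B,Q) = 0
u_3(W vs B,Q) = 0
u_3(V vs B,Q) = 0
max payoff 3 at {Y}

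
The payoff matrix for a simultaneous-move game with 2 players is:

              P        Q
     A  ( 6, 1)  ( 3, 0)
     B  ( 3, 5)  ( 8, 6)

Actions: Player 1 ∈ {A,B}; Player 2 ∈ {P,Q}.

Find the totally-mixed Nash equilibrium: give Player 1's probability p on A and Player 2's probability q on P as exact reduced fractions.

P1 indiff ⇒ q·6+(1-q)·3 = q·3+(1-q)·8 ⇒ q(3) = (1-q)(5) ⇒ q = 5/8
P2 indiff ⇒ p·1+(1-p)·5 = p·0+(1-p)·6 ⇒ p(1) = (1-p)(1) ⇒ p = 1/2

p=1/2, q=5/8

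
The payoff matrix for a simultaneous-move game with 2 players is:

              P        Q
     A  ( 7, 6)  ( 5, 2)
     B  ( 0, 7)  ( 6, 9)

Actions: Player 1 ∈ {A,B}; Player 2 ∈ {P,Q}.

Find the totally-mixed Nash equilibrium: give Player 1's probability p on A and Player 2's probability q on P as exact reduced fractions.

P1 indiff ⇒ q·7+(1-q)·5 = q·0+(1-q)·6 ⇒ q(7) = (1-q)(1) ⇒ q = 1/8
P2 indiff ⇒ p·6+(1-p)·7 = p·2+(1-p)·9 ⇒ p(4) = (1-p)(2) ⇒ p = 1/3

p=1/3, q=1/8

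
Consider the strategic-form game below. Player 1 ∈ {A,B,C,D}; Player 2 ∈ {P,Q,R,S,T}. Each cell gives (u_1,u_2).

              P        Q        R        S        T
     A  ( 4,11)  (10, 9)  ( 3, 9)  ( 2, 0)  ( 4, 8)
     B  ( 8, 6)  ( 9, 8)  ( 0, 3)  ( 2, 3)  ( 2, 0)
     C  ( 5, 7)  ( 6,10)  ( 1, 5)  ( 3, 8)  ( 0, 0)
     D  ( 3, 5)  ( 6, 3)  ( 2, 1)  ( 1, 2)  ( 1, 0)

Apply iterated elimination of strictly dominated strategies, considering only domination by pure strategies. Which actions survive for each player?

Survivors P1:{A,B} P2:{P,Q}

P1 drop D (A beats it: P:4>3 Q:10>6 R:3>2 S:2>1 T:4>1)
P2 drop R (P beats it: A:11>9 B:6>3 C:7>5)
P2 drop S (Q beats it: A:9>0 B:8>3 C:10>8)
P1 drop C (B beats it: P:8>5 Q:9>6 T:2>0)
P2 drop T (P beats it: A:11>8 B:6>0)
P1→{A,B} P2→{P,Q}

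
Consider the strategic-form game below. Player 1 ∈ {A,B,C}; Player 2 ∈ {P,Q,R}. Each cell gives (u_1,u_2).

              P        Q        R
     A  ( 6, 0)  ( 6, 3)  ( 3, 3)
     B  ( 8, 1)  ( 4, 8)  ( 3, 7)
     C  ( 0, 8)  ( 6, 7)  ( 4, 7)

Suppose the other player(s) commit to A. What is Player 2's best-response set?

u_2(P vs A) = 0
u_2(Q vs A) = 3
u_2(R vs A) = 3
max payoff 3 at {Q,R}

argmax u_2 = {Q,R}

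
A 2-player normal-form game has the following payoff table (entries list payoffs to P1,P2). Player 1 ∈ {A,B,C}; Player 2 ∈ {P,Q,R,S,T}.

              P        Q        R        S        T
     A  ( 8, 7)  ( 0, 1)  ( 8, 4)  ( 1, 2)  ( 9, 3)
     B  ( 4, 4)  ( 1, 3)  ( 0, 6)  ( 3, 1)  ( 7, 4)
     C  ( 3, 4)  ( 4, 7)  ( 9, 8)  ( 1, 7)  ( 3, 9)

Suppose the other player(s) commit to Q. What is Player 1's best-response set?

P1 best: {C}

u_1(A vs Q) = 0
u_1(B vs Q) = 1
u_1(C vs Q) = 4
max payoff 4 at {C}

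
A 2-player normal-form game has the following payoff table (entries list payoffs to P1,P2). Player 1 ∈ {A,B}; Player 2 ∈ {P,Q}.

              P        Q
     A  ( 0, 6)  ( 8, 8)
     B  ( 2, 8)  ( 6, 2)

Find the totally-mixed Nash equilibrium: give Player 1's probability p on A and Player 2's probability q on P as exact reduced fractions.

P1 indiff ⇒ q·0+(1-q)·8 = q·2+(1-q)·6 ⇒ q(-2) = (1-q)(-2) ⇒ q = 1/2
P2 indiff ⇒ p·6+(1-p)·8 = p·8+(1-p)·2 ⇒ p(-2) = (1-p)(-6) ⇒ p = 3/4

p=3/4, q=1/2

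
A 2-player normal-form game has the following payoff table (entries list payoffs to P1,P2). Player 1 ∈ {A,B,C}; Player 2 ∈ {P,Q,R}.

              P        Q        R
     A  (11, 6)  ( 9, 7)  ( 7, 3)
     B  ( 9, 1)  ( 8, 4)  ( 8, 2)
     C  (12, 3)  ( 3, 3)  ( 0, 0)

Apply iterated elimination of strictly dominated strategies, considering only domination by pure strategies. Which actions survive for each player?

Remaining: P1:{A,C} P2:{P,Q}

P2 drop R (Q beats it: A:7>3 B:4>2 C:3>0)
P1 drop B (A beats it: P:11>9 Q:9>8)
P1→{A,C} P2→{P,Q}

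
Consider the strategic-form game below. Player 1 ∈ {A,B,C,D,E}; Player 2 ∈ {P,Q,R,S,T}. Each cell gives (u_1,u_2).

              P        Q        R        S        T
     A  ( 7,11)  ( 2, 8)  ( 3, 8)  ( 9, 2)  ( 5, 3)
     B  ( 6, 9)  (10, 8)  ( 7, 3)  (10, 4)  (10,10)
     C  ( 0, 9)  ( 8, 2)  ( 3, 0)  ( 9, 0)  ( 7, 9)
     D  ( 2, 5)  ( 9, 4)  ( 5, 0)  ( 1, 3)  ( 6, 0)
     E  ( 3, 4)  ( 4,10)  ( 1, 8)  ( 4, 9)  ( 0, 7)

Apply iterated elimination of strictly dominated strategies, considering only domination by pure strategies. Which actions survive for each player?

Remaining: P1:{A,B} P2:{P,T}

P1 drop C (B beats it: P:6>0 Q:10>8 R:7>3 S:10>9 T:10>7)
P1 drop D (B beats it: P:6>2 Q:10>9 R:7>5 S:10>1 T:10>6)
P1 drop E (B beats it: P:6>3 Q:10>4 R:7>1 S:10>4 T:10>0)
P2 drop Q (P beats it: A:11>8 B:9>8)
P2 drop R (P beats it: A:11>8 B:9>3)
P2 drop S (P beats it: A:11>2 B:9>4)
P1→{A,B} P2→{P,T}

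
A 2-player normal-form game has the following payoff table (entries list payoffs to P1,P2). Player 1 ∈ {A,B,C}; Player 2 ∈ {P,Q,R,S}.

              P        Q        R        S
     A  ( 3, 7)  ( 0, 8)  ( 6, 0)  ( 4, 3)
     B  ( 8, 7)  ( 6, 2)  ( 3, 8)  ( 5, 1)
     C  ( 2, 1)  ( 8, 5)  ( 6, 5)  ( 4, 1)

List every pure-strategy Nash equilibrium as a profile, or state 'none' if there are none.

PSNE = {(C,Q), (C,R)}

(A,P): not NE [P1→B gives 8>3; P2→Q gives 8>7]
(A,Q): not NE [P1→C gives 8>0]
(A,R): not NE [P2→Q gives 8>0]
(A,S): not NE [P1→B gives 5>4; P2→Q gives 8>3]
(B,P): not NE [P2→R gives 8>7]
(B,Q): not NE [P1→C gives 8>6; P2→R gives 8>2]
(B,R): not NE [P1→C gives 6>3]
(B,S): not NE [P2→R gives 8>1]
(C,P): not NE [P1→B gives 8>2; P2→R gives 5>1]
(C,Q): NE
(C,R): NE
(C,S): not NE [P1→B gives 5>4; P2→R gives 5>1]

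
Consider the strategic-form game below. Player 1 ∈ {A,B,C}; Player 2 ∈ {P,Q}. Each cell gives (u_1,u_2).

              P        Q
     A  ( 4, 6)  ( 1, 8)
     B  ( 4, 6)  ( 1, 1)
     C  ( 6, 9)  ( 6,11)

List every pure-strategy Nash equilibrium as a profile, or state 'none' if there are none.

(A,P): not NE [P1→C gives 6>4; P2→Q gives 8>6]
(A,Q): not NE [P1→C gives 6>1]
(B,P): not NE [P1→C gives 6>4]
(B,Q): not NE [P1→C gives 6>1; P2→P gives 6>1]
(C,P): not NE [P2→Q gives 11>9]
(C,Q): NE

Nash profiles: (C,Q)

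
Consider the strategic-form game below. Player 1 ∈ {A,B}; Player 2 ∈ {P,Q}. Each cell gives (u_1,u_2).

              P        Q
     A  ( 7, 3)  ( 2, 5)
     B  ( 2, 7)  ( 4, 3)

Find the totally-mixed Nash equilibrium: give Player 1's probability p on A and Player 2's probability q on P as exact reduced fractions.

P1 indiff ⇒ q·7+(1-q)·2 = q·2+(1-q)·4 ⇒ q(5) = (1-q)(2) ⇒ q = 2/7
P2 indiff ⇒ p·3+(1-p)·7 = p·5+(1-p)·3 ⇒ p(-2) = (1-p)(-4) ⇒ p = 2/3

(p,q) = (2/3, 2/7)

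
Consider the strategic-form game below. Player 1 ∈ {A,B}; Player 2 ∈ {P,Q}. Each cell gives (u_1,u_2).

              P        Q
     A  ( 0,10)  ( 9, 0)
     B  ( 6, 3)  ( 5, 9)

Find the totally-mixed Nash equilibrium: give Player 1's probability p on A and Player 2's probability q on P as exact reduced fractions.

P1 mixes 3/8 on A; P2 mixes 2/5 on P

P1 indiff ⇒ q·0+(1-q)·9 = q·6+(1-q)·5 ⇒ q(-6) = (1-q)(-4) ⇒ q = 2/5
P2 indiff ⇒ p·10+(1-p)·3 = p·0+(1-p)·9 ⇒ p(10) = (1-p)(6) ⇒ p = 3/8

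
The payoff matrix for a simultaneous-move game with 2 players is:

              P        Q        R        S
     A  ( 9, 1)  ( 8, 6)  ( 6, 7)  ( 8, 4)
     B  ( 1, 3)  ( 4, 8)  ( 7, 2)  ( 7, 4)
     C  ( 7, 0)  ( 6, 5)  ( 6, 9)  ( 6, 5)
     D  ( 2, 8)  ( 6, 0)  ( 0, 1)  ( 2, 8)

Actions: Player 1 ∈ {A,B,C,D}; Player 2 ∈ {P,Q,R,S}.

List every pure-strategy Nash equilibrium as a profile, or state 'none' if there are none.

(A,P): not NE [P2→R gives 7>1]
(A,Q): not NE [P2→R gives 7>6]
(A,R): not NE [P1→B gives 7>6]
(A,S): not NE [P2→R gives 7>4]
(B,P): not NE [P1→A gives 9>1; P2→Q gives 8>3]
(B,Q): not NE [P1→A gives 8>4]
(B,R): not NE [P2→Q gives 8>2]
(B,S): not NE [P1→A gives 8>7; P2→Q gives 8>4]
(C,P): not NE [P1→A gives 9>7; P2→R gives 9>0]
(C,Q): not NE [P1→A gives 8>6; P2→R gives 9>5]
(C,R): not NE [P1→B gives 7>6]
(C,S): not NE [P1→A gives 8>6; P2→R gives 9>5]
(D,P): not NE [P1→A gives 9>2]
(D,Q): not NE [P1→A gives 8>6; P2→S gives 8>0]
(D,R): not NE [P1→B gives 7>0; P2→S gives 8>1]
(D,S): not NE [P1→A gives 8>2]

PSNE: ∅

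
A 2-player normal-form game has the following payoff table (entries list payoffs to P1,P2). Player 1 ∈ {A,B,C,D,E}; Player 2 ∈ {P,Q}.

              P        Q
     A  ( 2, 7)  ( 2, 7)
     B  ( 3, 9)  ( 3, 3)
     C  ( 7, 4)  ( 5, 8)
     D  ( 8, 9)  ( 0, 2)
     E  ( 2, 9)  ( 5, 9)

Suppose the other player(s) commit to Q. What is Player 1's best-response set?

BR_1 = {C,E}

u_1(A vs Q) = 2
u_1(B vs Q) = 3
u_1(C vs Q) = 5
u_1(D vs Q) = 0
u_1(E vs Q) = 5
max payoff 5 at {C,E}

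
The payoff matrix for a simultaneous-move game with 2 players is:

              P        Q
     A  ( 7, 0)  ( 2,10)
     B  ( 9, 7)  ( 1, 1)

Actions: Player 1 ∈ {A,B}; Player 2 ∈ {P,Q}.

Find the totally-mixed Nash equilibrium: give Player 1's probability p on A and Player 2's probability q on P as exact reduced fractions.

P1 indiff ⇒ q·7+(1-q)·2 = q·9+(1-q)·1 ⇒ q(-2) = (1-q)(-1) ⇒ q = 1/3
P2 indiff ⇒ p·0+(1-p)·7 = p·10+(1-p)·1 ⇒ p(-10) = (1-p)(-6) ⇒ p = 3/8

P1 mixes 3/8 on A; P2 mixes 1/3 on P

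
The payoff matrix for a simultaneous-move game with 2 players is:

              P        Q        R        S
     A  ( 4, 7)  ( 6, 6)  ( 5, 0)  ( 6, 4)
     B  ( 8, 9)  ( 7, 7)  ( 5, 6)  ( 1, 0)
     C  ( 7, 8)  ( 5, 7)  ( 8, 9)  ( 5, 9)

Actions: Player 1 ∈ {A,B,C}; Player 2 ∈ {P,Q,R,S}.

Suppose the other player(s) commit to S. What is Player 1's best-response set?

argmax u_1 = {A}

u_1(A vs S) = 6
u_1(B vs S) = 1
u_1(C vs S) = 5
max payoff 6 at {A}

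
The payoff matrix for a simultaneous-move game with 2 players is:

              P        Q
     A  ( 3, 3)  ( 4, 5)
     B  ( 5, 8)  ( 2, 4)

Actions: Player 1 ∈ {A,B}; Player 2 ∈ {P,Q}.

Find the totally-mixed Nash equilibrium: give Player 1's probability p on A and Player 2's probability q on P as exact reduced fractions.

P1 indiff ⇒ q·3+(1-q)·4 = q·5+(1-q)·2 ⇒ q(-2) = (1-q)(-2) ⇒ q = 1/2
P2 indiff ⇒ p·3+(1-p)·8 = p·5+(1-p)·4 ⇒ p(-2) = (1-p)(-4) ⇒ p = 2/3

p=2/3, q=1/2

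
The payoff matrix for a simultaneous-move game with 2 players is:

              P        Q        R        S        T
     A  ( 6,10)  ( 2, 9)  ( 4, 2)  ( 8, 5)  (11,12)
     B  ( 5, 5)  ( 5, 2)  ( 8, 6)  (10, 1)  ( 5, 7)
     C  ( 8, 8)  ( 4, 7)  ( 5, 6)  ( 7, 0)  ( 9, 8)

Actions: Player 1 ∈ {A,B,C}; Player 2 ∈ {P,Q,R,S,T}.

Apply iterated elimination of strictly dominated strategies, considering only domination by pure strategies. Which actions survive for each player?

P2 drop Q (P beats it: A:10>9 B:5>2 C:8>7)
P2 drop R (T beats it: A:12>2 B:7>6 C:8>6)
P2 drop S (P beats it: A:10>5 B:5>1 C:8>0)
P1 drop B (A beats it: P:6>5 T:11>5)
P1→{A,C} P2→{P,T}

Remaining: P1:{A,C} P2:{P,T}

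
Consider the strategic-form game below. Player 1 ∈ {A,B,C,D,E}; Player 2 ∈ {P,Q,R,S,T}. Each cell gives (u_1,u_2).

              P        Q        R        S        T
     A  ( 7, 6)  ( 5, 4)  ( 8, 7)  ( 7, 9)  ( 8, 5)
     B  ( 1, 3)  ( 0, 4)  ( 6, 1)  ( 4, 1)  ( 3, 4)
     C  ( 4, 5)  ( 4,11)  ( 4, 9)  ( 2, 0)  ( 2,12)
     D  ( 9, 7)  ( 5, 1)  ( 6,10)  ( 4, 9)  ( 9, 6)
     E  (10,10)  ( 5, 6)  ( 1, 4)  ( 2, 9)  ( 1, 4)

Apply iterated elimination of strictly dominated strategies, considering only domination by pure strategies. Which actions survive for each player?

P1 drop B (A beats it: P:7>1 Q:5>0 R:8>6 S:7>4 T:8>3)
P1 drop C (A beats it: P:7>4 Q:5>4 R:8>4 S:7>2 T:8>2)
P2 drop Q (P beats it: A:6>4 D:7>1 E:10>6)
P2 drop T (P beats it: A:6>5 D:7>6 E:10>4)
P1→{A,D,E} P2→{P,R,S}

Survivors P1:{A,D,E} P2:{P,R,S}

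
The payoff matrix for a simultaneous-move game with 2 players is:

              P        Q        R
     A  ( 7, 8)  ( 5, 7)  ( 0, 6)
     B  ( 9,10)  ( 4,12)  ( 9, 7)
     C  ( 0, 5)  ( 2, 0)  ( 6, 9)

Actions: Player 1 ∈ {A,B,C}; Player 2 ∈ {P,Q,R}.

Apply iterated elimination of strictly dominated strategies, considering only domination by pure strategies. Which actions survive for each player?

P1 drop C (B beats it: P:9>0 Q:4>2 R:9>6)
P2 drop R (P beats it: A:8>6 B:10>7)
P1→{A,B} P2→{P,Q}

Survivors P1:{A,B} P2:{P,Q}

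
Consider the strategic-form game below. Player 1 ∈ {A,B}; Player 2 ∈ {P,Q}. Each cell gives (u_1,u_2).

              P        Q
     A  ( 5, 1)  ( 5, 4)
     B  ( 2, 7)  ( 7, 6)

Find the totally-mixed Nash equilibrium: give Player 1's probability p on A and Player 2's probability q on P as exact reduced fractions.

P1 indiff ⇒ q·5+(1-q)·5 = q·2+(1-q)·7 ⇒ q(3) = (1-q)(2) ⇒ q = 2/5
P2 indiff ⇒ p·1+(1-p)·7 = p·4+(1-p)·6 ⇒ p(-3) = (1-p)(-1) ⇒ p = 1/4

P1 mixes 1/4 on A; P2 mixes 2/5 on P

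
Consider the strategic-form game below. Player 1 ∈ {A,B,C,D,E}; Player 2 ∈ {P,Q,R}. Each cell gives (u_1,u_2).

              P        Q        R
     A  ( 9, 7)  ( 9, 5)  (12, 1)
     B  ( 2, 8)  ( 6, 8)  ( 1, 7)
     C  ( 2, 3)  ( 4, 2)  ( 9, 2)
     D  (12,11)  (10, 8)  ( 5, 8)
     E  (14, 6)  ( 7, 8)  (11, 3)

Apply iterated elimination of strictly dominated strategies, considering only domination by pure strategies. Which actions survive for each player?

Remaining: P1:{D,E} P2:{P,Q}

P1 drop B (A beats it: P:9>2 Q:9>6 R:12>1)
P1 drop C (A beats it: P:9>2 Q:9>4 R:12>9)
P2 drop R (P beats it: A:7>1 D:11>8 E:6>3)
P1 drop A (D beats it: P:12>9 Q:10>9)
P1→{D,E} P2→{P,Q}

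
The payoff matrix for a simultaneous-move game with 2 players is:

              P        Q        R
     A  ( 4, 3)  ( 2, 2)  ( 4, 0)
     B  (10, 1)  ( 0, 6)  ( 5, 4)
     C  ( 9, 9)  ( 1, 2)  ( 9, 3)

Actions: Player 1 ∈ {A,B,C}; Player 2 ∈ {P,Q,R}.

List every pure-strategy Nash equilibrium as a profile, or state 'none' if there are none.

Equilibria: none

(A,P): not NE [P1→B gives 10>4]
(A,Q): not NE [P2→P gives 3>2]
(A,R): not NE [P1→C gives 9>4; P2→P gives 3>0]
(B,P): not NE [P2→Q gives 6>1]
(B,Q): not NE [P1→A gives 2>0]
(B,R): not NE [P1→C gives 9>5; P2→Q gives 6>4]
(C,P): not NE [P1→B gives 10>9]
(C,Q): not NE [P1→A gives 2>1; P2→P gives 9>2]
(C,R): not NE [P2→P gives 9>3]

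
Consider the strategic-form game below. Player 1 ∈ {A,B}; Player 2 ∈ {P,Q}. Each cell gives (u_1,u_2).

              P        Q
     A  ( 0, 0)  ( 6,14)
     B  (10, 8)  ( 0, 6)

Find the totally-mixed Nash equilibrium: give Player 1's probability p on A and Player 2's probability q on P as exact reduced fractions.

P1 mixes 1/8 on A; P2 mixes 3/8 on P

P1 indiff ⇒ q·0+(1-q)·6 = q·10+(1-q)·0 ⇒ q(-10) = (1-q)(-6) ⇒ q = 3/8
P2 indiff ⇒ p·0+(1-p)·8 = p·14+(1-p)·6 ⇒ p(-14) = (1-p)(-2) ⇒ p = 1/8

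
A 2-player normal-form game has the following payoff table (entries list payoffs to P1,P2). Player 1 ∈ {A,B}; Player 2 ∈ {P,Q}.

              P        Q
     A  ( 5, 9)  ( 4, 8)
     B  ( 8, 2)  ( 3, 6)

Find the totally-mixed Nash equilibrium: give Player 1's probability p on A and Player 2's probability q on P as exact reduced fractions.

(p,q) = (4/5, 1/4)

P1 indiff ⇒ q·5+(1-q)·4 = q·8+(1-q)·3 ⇒ q(-3) = (1-q)(-1) ⇒ q = 1/4
P2 indiff ⇒ p·9+(1-p)·2 = p·8+(1-p)·6 ⇒ p(1) = (1-p)(4) ⇒ p = 4/5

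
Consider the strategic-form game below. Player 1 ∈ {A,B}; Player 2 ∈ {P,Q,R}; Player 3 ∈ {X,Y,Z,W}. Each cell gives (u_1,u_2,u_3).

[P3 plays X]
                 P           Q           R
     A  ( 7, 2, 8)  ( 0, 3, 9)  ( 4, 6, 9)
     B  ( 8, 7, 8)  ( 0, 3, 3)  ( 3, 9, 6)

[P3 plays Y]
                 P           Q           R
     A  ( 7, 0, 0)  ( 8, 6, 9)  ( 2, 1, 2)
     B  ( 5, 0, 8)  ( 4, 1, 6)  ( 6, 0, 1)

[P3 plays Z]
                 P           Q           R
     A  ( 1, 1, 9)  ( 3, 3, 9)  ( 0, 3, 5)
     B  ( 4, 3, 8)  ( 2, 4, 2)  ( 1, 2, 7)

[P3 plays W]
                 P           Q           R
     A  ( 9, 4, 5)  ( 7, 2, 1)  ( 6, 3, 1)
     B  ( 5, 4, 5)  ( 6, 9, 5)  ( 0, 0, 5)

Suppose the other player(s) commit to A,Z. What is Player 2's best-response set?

u_2(P vs A,Z) = 1
u_2(Q vs A,Z) = 3
u_2(R vs A,Z) = 3
max payoff 3 at {Q,R}

BR_2 = {Q,R}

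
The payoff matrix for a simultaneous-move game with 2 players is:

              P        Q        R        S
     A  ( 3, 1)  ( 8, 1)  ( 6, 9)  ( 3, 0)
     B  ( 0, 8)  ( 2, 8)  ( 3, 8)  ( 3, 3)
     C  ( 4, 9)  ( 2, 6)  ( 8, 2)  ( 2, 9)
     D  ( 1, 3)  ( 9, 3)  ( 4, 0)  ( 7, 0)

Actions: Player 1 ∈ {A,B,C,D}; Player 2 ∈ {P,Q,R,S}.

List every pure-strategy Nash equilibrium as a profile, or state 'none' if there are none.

(A,P): not NE [P1→C gives 4>3; P2→R gives 9>1]
(A,Q): not NE [P1→D gives 9>8; P2→R gives 9>1]
(A,R): not NE [P1→C gives 8>6]
(A,S): not NE [P1→D gives 7>3; P2→R gives 9>0]
(B,P): not NE [P1→C gives 4>0]
(B,Q): not NE [P1→D gives 9>2]
(B,R): not NE [P1→C gives 8>3]
(B,S): not NE [P1→D gives 7>3; P2→R gives 8>3]
(C,P): NE
(C,Q): not NE [P1→D gives 9>2; P2→S gives 9>6]
(C,R): not NE [P2→S gives 9>2]
(C,S): not NE [P1→D gives 7>2]
(D,P): not NE [P1→C gives 4>1]
(D,Q): NE
(D,R): not NE [P1→C gives 8>4; P2→Q gives 3>0]
(D,S): not NE [P2→Q gives 3>0]

NE set: (C,P), (D,Q)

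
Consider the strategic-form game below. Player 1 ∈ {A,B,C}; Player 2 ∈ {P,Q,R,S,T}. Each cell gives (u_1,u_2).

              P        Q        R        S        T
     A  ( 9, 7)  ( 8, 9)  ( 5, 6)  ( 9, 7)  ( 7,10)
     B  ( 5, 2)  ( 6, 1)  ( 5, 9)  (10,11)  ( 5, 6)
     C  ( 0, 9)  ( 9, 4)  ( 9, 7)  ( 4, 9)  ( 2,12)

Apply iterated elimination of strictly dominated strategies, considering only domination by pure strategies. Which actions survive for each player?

P2 drop P (T beats it: A:10>7 B:6>2 C:12>9)
P2 drop Q (T beats it: A:10>9 B:6>1 C:12>4)
P2 drop R (S beats it: A:7>6 B:11>9 C:9>7)
P1 drop C (A beats it: S:9>4 T:7>2)
P1→{A,B} P2→{S,T}

IESDS → P1:{A,B} P2:{S,T}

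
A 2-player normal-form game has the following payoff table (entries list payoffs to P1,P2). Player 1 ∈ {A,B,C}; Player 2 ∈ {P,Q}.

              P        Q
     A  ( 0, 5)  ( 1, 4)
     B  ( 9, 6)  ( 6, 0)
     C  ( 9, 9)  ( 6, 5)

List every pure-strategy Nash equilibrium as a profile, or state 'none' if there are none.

(A,P): not NE [P1→C gives 9>0]
(A,Q): not NE [P1→C gives 6>1; P2→P gives 5>4]
(B,P): NE
(B,Q): not NE [P2→P gives 6>0]
(C,P): NE
(C,Q): not NE [P2→P gives 9>5]

Nash profiles: (B,P), (C,P)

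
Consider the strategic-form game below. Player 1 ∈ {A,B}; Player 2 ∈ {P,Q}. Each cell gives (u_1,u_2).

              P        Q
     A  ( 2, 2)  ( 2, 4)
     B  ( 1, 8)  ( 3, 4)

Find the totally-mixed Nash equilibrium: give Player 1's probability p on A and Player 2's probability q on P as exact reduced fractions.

p=2/3, q=1/2

P1 indiff ⇒ q·2+(1-q)·2 = q·1+(1-q)·3 ⇒ q(1) = (1-q)(1) ⇒ q = 1/2
P2 indiff ⇒ p·2+(1-p)·8 = p·4+(1-p)·4 ⇒ p(-2) = (1-p)(-4) ⇒ p = 2/3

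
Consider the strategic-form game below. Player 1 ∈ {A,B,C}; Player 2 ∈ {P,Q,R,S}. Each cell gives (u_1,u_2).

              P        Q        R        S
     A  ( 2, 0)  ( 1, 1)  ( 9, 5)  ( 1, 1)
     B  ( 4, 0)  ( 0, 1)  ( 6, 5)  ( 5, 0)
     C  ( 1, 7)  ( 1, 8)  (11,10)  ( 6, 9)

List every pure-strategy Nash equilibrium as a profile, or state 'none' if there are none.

Nash profiles: (C,R)

(A,P): not NE [P1→B gives 4>2; P2→R gives 5>0]
(A,Q): not NE [P2→R gives 5>1]
(A,R): not NE [P1→C gives 11>9]
(A,S): not NE [P1→C gives 6>1; P2→R gives 5>1]
(B,P): not NE [P2→R gives 5>0]
(B,Q): not NE [P1→C gives 1>0; P2→R gives 5>1]
(B,R): not NE [P1→C gives 11>6]
(B,S): not NE [P1→C gives 6>5; P2→R gives 5>0]
(C,P): not NE [P1→B gives 4>1; P2→R gives 10>7]
(C,Q): not NE [P2→R gives 10>8]
(C,R): NE
(C,S): not NE [P2→R gives 10>9]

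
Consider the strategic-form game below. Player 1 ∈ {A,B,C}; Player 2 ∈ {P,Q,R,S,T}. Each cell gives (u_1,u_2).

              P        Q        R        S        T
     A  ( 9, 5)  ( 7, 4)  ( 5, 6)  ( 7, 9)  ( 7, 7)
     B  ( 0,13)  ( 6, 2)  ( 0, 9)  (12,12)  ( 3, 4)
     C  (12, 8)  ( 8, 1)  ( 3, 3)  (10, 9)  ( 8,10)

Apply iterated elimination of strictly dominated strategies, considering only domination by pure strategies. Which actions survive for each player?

IESDS → P1:{B,C} P2:{P,S,T}

P2 drop Q (P beats it: A:5>4 B:13>2 C:8>1)
P2 drop R (S beats it: A:9>6 B:12>9 C:9>3)
P1 drop A (C beats it: P:12>9 S:10>7 T:8>7)
P1→{B,C} P2→{P,S,T}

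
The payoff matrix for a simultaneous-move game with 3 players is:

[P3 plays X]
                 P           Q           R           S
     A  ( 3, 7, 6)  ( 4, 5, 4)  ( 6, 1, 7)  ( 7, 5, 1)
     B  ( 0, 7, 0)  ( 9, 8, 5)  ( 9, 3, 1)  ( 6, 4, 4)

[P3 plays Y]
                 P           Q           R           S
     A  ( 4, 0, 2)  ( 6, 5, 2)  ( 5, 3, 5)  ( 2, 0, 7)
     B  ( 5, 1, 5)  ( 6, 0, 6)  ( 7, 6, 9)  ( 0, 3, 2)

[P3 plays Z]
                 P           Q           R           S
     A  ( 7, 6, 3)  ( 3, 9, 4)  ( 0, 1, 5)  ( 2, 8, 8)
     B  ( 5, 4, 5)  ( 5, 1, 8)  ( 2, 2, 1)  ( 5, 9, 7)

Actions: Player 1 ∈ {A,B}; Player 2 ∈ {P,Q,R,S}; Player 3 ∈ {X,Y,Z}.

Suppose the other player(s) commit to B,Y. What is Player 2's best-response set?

argmax u_2 = {R}

u_2(P vs B,Y) = 1
u_2(Q vs B,Y) = 0
u_2(R vs B,Y) = 6
u_2(S vs B,Y) = 3
max payoff 6 at {R}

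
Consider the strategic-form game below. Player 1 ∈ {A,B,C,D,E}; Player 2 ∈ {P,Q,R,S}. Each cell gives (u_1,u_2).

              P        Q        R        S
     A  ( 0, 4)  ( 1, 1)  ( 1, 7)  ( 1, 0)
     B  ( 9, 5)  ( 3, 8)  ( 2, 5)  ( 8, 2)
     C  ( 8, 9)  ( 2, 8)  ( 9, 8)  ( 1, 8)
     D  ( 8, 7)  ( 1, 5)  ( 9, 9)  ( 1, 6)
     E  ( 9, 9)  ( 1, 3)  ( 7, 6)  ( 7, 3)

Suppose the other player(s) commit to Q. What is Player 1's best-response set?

u_1(A vs Q) = 1
u_1(B vs Q) = 3
u_1(C vs Q) = 2
u_1(D vs Q) = 1
u_1(E vs Q) = 1
max payoff 3 at {B}

P1 best: {B}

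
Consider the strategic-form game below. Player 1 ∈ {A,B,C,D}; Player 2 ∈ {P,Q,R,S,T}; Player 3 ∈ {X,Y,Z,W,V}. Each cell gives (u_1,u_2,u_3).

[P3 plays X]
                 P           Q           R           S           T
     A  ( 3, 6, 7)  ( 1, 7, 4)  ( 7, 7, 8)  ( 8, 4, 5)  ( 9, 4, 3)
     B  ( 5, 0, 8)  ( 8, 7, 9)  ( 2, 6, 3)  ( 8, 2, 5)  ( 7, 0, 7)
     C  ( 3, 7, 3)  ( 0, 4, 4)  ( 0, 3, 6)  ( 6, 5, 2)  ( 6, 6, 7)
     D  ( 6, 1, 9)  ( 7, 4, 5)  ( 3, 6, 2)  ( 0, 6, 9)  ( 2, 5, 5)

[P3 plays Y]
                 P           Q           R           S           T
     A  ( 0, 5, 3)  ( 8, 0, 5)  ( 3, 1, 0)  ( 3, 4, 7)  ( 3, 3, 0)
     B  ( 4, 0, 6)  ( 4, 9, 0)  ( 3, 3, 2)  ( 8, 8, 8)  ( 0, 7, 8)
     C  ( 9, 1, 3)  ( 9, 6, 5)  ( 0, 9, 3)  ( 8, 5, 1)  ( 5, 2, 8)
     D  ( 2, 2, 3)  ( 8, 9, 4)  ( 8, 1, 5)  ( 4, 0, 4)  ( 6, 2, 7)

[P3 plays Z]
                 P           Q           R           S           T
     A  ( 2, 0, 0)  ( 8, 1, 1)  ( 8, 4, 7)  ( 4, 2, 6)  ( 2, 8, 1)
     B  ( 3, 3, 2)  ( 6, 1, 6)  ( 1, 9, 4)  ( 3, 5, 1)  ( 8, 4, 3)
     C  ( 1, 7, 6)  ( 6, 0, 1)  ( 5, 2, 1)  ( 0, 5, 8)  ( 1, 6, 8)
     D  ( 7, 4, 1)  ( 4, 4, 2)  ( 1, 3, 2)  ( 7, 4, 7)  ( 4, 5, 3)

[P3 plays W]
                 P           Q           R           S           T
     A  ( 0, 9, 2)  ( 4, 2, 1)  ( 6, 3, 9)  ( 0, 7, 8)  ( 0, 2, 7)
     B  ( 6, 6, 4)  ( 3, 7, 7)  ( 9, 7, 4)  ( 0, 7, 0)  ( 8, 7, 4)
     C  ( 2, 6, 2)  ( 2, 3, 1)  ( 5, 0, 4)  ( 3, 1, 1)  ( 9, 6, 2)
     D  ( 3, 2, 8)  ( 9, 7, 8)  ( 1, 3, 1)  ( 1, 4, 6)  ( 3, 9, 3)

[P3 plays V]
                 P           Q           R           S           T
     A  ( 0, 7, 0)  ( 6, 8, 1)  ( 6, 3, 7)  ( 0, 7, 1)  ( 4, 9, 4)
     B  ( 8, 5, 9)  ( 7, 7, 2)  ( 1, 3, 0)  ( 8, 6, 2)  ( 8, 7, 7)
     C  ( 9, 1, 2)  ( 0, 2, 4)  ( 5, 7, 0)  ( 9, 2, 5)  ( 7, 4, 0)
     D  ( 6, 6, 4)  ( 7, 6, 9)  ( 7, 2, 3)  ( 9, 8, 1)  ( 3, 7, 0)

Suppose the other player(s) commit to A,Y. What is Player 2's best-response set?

u_2(P vs A,Y) = 5
u_2(Q vs A,Y) = 0
u_2(R vs A,Y) = 1
u_2(S vs A,Y) = 4
u_2(T vs A,Y) = 3
max payoff 5 at {P}

P2 best: {P}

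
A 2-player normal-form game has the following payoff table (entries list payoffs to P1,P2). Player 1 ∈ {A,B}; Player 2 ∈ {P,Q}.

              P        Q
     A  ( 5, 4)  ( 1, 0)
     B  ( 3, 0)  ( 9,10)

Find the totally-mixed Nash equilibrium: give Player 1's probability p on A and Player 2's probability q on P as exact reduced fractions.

P1 indiff ⇒ q·5+(1-q)·1 = q·3+(1-q)·9 ⇒ q(2) = (1-q)(8) ⇒ q = 4/5
P2 indiff ⇒ p·4+(1-p)·0 = p·0+(1-p)·10 ⇒ p(4) = (1-p)(10) ⇒ p = 5/7

(p,q) = (5/7, 4/5)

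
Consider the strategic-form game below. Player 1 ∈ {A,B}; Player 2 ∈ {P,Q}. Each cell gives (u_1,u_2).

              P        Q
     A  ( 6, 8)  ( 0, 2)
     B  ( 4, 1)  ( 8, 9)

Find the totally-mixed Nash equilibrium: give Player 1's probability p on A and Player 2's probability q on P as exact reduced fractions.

P1 indiff ⇒ q·6+(1-q)·0 = q·4+(1-q)·8 ⇒ q(2) = (1-q)(8) ⇒ q = 4/5
P2 indiff ⇒ p·8+(1-p)·1 = p·2+(1-p)·9 ⇒ p(6) = (1-p)(8) ⇒ p = 4/7

(p,q) = (4/7, 4/5)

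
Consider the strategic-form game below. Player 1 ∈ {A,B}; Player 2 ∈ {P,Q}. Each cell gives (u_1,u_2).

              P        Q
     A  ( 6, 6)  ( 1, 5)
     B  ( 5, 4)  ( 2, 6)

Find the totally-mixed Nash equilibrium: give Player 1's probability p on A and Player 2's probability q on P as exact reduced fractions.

P1 mixes 2/3 on A; P2 mixes 1/2 on P

P1 indiff ⇒ q·6+(1-q)·1 = q·5+(1-q)·2 ⇒ q(1) = (1-q)(1) ⇒ q = 1/2
P2 indiff ⇒ p·6+(1-p)·4 = p·5+(1-p)·6 ⇒ p(1) = (1-p)(2) ⇒ p = 2/3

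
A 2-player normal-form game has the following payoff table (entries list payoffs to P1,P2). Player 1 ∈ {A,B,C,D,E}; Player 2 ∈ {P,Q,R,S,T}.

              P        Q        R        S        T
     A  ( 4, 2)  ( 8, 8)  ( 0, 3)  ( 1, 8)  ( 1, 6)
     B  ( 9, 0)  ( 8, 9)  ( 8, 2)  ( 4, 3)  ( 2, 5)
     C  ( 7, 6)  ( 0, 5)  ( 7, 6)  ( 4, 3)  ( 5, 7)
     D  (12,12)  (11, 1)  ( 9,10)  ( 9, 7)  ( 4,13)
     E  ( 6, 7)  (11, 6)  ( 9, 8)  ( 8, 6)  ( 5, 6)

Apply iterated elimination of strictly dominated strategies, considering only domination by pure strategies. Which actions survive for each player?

P1 drop A (D beats it: P:12>4 Q:11>8 R:9>0 S:9>1 T:4>1)
P1 drop B (D beats it: P:12>9 Q:11>8 R:9>8 S:9>4 T:4>2)
P2 drop Q (P beats it: C:6>5 D:12>1 E:7>6)
P2 drop S (P beats it: C:6>3 D:12>7 E:7>6)
P1→{C,D,E} P2→{P,R,T}

IESDS → P1:{C,D,E} P2:{P,R,T}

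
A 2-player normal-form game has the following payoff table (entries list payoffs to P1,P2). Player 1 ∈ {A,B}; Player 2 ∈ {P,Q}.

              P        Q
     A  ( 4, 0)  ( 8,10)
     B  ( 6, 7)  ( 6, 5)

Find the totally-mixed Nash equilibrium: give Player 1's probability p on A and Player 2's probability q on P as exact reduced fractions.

P1 indiff ⇒ q·4+(1-q)·8 = q·6+(1-q)·6 ⇒ q(-2) = (1-q)(-2) ⇒ q = 1/2
P2 indiff ⇒ p·0+(1-p)·7 = p·10+(1-p)·5 ⇒ p(-10) = (1-p)(-2) ⇒ p = 1/6

P1 mixes 1/6 on A; P2 mixes 1/2 on P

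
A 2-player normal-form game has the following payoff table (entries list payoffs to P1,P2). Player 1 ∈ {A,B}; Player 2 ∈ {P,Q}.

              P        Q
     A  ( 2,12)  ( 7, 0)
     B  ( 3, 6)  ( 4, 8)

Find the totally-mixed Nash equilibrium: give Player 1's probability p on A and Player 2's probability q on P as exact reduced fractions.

P1 indiff ⇒ q·2+(1-q)·7 = q·3+(1-q)·4 ⇒ q(-1) = (1-q)(-3) ⇒ q = 3/4
P2 indiff ⇒ p·12+(1-p)·6 = p·0+(1-p)·8 ⇒ p(12) = (1-p)(2) ⇒ p = 1/7

p=1/7, q=3/4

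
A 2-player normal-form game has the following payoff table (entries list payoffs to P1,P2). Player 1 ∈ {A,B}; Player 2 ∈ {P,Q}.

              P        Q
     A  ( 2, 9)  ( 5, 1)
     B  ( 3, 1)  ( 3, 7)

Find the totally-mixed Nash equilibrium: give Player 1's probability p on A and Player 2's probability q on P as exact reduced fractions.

P1 indiff ⇒ q·2+(1-q)·5 = q·3+(1-q)·3 ⇒ q(-1) = (1-q)(-2) ⇒ q = 2/3
P2 indiff ⇒ p·9+(1-p)·1 = p·1+(1-p)·7 ⇒ p(8) = (1-p)(6) ⇒ p = 3/7

P1 mixes 3/7 on A; P2 mixes 2/3 on P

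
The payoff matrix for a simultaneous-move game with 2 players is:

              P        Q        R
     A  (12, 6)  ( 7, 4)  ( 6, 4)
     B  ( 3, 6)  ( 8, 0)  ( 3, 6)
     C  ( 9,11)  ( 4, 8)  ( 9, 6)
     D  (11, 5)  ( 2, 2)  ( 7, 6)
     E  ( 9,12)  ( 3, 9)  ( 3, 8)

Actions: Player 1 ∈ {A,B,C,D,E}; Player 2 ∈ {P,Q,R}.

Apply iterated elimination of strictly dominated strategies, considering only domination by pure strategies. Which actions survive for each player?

P1 drop E (A beats it: P:12>9 Q:7>3 R:6>3)
P2 drop Q (P beats it: A:6>4 B:6>0 C:11>8 D:5>2)
P1 drop B (A beats it: P:12>3 R:6>3)
P1→{A,C,D} P2→{P,R}

Survivors P1:{A,C,D} P2:{P,R}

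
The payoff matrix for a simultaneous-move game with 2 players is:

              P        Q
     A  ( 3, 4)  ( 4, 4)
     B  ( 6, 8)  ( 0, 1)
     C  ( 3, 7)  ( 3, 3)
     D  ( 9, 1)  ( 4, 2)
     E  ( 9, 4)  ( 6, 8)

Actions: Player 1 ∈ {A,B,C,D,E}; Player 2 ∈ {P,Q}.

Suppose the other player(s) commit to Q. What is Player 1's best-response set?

u_1(A vs Q) = 4
u_1(B vs Q) = 0
u_1(C vs Q) = 3
u_1(D vs Q) = 4
u_1(E vs Q) = 6
max payoff 6 at {E}

argmax u_1 = {E}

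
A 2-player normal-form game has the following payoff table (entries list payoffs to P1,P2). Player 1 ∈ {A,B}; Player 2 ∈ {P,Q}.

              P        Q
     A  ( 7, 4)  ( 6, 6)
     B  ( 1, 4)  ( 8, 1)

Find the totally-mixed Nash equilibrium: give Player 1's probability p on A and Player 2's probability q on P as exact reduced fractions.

(p,q) = (3/5, 1/4)

P1 indiff ⇒ q·7+(1-q)·6 = q·1+(1-q)·8 ⇒ q(6) = (1-q)(2) ⇒ q = 1/4
P2 indiff ⇒ p·4+(1-p)·4 = p·6+(1-p)·1 ⇒ p(-2) = (1-p)(-3) ⇒ p = 3/5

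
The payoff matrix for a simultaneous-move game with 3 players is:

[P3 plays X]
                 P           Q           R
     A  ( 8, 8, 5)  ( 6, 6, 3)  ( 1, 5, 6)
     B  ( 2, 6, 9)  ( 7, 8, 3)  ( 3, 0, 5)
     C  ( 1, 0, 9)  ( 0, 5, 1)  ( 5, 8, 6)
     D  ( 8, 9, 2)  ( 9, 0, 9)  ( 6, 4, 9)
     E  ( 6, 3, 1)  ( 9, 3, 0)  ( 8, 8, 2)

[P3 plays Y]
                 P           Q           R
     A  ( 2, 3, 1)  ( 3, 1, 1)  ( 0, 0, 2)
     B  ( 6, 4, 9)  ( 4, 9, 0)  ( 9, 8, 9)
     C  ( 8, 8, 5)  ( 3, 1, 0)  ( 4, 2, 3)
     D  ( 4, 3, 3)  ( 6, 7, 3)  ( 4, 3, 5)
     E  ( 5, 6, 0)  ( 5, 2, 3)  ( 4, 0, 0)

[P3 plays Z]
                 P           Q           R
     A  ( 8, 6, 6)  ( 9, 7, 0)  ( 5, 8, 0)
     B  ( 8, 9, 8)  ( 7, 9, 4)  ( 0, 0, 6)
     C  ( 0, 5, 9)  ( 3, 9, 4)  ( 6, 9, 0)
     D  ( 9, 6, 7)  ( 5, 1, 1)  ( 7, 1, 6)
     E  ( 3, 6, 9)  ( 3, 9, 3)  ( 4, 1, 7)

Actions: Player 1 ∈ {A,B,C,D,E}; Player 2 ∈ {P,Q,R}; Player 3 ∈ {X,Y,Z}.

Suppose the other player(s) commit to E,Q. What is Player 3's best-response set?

P3 best: {Y,Z}

u_3(X vs E,Q) = 0
u_3(Y vs E,Q) = 3
u_3(Z vs E,Q) = 3
max payoff 3 at {Y,Z}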